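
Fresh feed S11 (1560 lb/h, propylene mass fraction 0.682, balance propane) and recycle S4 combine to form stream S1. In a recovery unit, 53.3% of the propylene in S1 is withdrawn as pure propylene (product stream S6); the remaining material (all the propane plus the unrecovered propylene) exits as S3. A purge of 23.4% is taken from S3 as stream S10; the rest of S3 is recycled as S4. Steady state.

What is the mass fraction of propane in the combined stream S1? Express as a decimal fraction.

0.561

propane enters only via S11 and leaves only via the purge: 1560×0.318 = 0.234×(propane in S3), and the recovery unit passes all propane, so propane in S1 = propane in S3 = 2120 lb/h.
propylene in S1: m_A = 1560×0.682 + (1−0.234)·(1−0.533)·m_A, so m_A = 1063.9/0.6423 = 1656.5 lb/h.
S1 = 1656.5 + 2120 = 3776.5 lb/h.
propane fraction in S1 = 2120/3776.5 = 0.561.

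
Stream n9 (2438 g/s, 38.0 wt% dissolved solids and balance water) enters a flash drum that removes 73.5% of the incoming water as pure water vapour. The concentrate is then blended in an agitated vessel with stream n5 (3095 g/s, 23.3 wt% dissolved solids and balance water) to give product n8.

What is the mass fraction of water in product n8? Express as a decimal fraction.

0.627

Vapour removed = 0.735×0.620×2438 = 1111 g/s; concentrate = 1327 g/s.
water reaching the mixer = 400.56 (from concentrate) + 3095×0.767 = 2774.4 g/s.
Product flow = 1327 + 3095 = 4422 g/s; water fraction = 0.627.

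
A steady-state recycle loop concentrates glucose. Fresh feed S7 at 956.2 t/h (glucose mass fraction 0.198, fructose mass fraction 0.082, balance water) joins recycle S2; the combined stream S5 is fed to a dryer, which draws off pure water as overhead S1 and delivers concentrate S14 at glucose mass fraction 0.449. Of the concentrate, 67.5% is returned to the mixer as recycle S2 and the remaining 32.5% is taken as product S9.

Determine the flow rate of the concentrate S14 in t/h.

1297 t/h

Overall glucose balance (none leaves overhead): glucose in fresh feed = glucose in product, i.e. 956.2×0.198 = (1−0.675)·S14·0.449.
S14 = 189.33/(0.449×0.325) = 1297.4 t/h.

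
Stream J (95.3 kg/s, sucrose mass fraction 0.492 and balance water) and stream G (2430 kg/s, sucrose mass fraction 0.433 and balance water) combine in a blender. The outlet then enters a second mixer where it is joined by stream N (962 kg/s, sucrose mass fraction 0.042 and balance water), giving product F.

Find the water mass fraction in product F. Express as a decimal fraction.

0.673

Overall, product flow = 3487.3 kg/s.
water in = 95.3×0.508 + 2430×0.567 + 962×0.958 = 2347.8 kg/s.
water fraction in F = 0.673.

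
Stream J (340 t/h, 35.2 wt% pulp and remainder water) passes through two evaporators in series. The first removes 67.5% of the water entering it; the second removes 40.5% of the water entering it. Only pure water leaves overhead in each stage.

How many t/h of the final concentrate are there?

162.3 t/h

water in feed = 340×0.648 = 220.32 t/h.
After stage 1: water left = (1−0.675)×220.32 = 71.604; stream total = 191.28 t/h.
After stage 2: water left = (1−0.405)×71.604 = 42.604; final concentrate = 162.28 t/h.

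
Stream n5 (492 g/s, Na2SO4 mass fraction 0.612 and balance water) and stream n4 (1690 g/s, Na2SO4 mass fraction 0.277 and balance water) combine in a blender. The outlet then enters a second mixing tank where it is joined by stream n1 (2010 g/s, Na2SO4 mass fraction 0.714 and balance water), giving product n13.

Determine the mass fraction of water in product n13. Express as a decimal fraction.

0.474

Overall, product flow = 4192 g/s.
water in = 492×0.388 + 1690×0.723 + 2010×0.286 = 1987.6 g/s.
water fraction in n13 = 0.474.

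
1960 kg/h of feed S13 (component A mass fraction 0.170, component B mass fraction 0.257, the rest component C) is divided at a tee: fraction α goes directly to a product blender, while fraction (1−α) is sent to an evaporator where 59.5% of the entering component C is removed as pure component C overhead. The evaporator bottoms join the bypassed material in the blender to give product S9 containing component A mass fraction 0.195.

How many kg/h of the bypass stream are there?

All 1960×0.170 = 333.2 kg/h of component A reaches S9, so S9 = 333.2/0.195 = 1708.7 kg/h and vapour = 251.28 kg/h.
The evaporator receives (1−α)·1960 of feed at 0.573 component C and removes 0.595 of that component C:
0.595×0.573×(1−α)×1960 = 251.28
(1−α) = 251.28/668.23 = 0.3760;  α = 0.6240.
Bypass flow = 0.6240×1960 = 1223 kg/h.

1223 kg/h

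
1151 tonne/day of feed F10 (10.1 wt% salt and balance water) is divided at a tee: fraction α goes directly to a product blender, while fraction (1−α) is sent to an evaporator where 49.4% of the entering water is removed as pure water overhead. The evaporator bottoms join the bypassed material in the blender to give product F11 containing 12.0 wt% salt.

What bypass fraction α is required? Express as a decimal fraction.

All 1151×0.101 = 116.25 tonne/day of salt reaches F11, so F11 = 116.25/0.120 = 968.76 tonne/day and vapour = 182.24 tonne/day.
The evaporator receives (1−α)·1151 of feed at 0.899 water and removes 0.494 of that water:
0.494×0.899×(1−α)×1151 = 182.24
(1−α) = 182.24/511.17 = 0.3565;  α = 0.6435.

0.643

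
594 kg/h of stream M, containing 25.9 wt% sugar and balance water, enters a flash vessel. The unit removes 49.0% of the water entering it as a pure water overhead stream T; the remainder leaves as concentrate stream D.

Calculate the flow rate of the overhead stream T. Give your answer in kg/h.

water entering = 594×0.741 = 440.15 kg/h; overhead removed = 0.490×440.15 = 215.68 kg/h.

215.7 kg/h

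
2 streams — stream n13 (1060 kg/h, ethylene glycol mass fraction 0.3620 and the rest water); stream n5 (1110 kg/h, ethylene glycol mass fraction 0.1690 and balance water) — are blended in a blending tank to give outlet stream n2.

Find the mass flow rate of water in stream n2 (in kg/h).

water out = water in = 1060×0.638 + 1110×0.831 = 1598.7 kg/h.

1599 kg/h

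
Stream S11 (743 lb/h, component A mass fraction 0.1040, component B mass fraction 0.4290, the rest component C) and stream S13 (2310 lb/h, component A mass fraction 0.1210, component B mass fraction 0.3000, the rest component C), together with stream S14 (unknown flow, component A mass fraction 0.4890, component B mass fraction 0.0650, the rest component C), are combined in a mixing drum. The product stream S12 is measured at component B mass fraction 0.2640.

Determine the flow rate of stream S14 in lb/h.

Let S14 be the unknown flow. Total out = 3053 + S14.
component B balance: 1011.7 + 0.065·S14 = 0.264·(3053 + S14)
(0.065 − 0.264)·S14 = 0.264×3053 − 1011.7 = -205.75
S14 = -205.75 / -0.199 = 1033.9 lb/h

1034 lb/h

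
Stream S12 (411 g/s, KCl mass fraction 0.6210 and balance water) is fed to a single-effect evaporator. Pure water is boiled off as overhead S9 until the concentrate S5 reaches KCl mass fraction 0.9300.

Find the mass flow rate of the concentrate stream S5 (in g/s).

274.4 g/s

KCl is conserved: 411×0.621 = 255.23 g/s all reports to the concentrate.
Concentrate = 255.23/(target fraction) = 274.44 g/s.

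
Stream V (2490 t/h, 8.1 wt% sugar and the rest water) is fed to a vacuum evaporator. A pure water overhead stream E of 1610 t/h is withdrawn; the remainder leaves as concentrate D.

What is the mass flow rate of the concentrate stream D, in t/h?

880 t/h

Concentrate = 2490 − 1610 = 880 t/h.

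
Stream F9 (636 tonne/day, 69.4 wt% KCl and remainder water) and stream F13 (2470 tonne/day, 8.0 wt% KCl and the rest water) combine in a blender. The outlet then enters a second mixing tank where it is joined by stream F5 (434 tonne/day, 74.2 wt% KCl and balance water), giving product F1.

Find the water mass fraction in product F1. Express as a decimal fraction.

0.729

Overall, product flow = 3540 tonne/day.
water in = 636×0.306 + 2470×0.920 + 434×0.258 = 2579 tonne/day.
water fraction in F1 = 0.729.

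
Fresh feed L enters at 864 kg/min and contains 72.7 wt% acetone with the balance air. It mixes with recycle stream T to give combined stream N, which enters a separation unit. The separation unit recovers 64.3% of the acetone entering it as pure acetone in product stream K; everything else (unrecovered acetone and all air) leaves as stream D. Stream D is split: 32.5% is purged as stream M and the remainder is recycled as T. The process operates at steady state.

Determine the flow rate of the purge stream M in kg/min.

air enters only via L and leaves only via the purge: 864×0.273 = 0.325×(air in D), and the separation unit passes all air, so air in N = air in D = 725.76 kg/min.
acetone in N: m_A = 864×0.727 + (1−0.325)·(1−0.643)·m_A, so m_A = 628.13/0.7590 = 827.55 kg/min.
D = (1−0.643)×827.55 + 725.76 = 1021.2 kg/min.
Purge M = 0.325×1021.2 = 331.89 kg/min.

331.9 kg/min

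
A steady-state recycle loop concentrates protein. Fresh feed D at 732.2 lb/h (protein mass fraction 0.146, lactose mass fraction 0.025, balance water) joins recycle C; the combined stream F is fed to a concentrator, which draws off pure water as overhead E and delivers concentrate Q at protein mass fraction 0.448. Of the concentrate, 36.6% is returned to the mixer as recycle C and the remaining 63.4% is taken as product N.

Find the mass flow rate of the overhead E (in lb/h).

493.6 lb/h

Overall protein balance (none leaves overhead): protein in fresh feed = protein in product, i.e. 732.2×0.146 = (1−0.366)·Q·0.448.
Q = 106.9/(0.448×0.634) = 376.37 lb/h.
Recycle C = 0.366×376.37 = 137.75 lb/h.
Combined feed F = 732.2 + 137.75 = 869.95 lb/h.
Overhead E = F − Q = 869.95 − 376.37 = 493.58 lb/h.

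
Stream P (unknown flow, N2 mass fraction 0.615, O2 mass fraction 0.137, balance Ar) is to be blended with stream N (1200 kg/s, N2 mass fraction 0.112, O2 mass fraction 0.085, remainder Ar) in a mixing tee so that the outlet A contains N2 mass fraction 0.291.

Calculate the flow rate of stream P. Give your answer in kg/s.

Let P be the unknown flow. Total out = 1200 + P.
N2 balance: 134.4 + 0.615·P = 0.291·(1200 + P)
(0.615 − 0.291)·P = 0.291×1200 − 134.4 = 214.8
P = 214.8 / 0.324 = 662.96 kg/s

663 kg/s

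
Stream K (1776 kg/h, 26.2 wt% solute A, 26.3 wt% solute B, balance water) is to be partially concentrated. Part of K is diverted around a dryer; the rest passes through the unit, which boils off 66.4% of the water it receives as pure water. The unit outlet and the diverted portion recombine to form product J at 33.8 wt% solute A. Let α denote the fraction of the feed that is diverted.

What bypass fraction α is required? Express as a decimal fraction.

0.287

All 1776×0.262 = 465.31 kg/h of solute A reaches J, so J = 465.31/0.338 = 1376.7 kg/h and vapour = 399.34 kg/h.
The evaporator receives (1−α)·1776 of feed at 0.475 water and removes 0.664 of that water:
0.664×0.475×(1−α)×1776 = 399.34
(1−α) = 399.34/560.15 = 0.7129;  α = 0.2871.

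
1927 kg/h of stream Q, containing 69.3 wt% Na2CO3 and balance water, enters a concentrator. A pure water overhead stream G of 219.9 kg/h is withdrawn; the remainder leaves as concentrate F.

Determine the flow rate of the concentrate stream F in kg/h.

Concentrate = 1927 − 219.9 = 1707.1 kg/h.

1707 kg/h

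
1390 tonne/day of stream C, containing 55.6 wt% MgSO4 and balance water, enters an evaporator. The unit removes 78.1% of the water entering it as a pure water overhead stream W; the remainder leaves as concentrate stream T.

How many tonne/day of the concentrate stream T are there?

908 tonne/day

water entering = 1390×0.444 = 617.16 tonne/day; overhead removed = 0.781×617.16 = 482 tonne/day.
Concentrate = 1390 − 482 = 908 tonne/day.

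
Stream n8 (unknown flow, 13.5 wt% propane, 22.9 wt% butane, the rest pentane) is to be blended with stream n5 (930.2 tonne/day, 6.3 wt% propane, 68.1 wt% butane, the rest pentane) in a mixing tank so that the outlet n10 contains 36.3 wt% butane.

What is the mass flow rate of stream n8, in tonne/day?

2207 tonne/day

Let n8 be the unknown flow. Total out = 930.2 + n8.
butane balance: 633.47 + 0.229·n8 = 0.363·(930.2 + n8)
(0.229 − 0.363)·n8 = 0.363×930.2 − 633.47 = -295.8
n8 = -295.8 / -0.134 = 2207.5 tonne/day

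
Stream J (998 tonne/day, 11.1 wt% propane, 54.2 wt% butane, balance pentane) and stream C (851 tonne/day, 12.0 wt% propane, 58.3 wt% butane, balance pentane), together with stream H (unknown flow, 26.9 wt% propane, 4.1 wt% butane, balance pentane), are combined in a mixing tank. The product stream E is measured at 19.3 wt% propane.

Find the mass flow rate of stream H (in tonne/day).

Let H be the unknown flow. Total out = 1849 + H.
propane balance: 212.9 + 0.269·H = 0.193·(1849 + H)
(0.269 − 0.193)·H = 0.193×1849 − 212.9 = 143.96
H = 143.96 / 0.076 = 1894.2 tonne/day

1894 tonne/day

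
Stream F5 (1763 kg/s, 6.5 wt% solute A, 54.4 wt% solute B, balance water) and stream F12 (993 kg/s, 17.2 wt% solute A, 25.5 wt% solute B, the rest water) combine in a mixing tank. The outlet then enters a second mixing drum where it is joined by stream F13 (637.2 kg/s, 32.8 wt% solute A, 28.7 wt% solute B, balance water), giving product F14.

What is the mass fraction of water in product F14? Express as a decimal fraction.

Overall, product flow = 3393.2 kg/s.
water in = 1763×0.391 + 993×0.573 + 637.2×0.385 = 1503.6 kg/s.
water fraction in F14 = 0.4431.

0.4431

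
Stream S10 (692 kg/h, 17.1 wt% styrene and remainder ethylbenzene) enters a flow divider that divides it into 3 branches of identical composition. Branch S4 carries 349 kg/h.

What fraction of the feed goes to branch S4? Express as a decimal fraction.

0.504

Fraction to S4 = 349/692 = 0.5043.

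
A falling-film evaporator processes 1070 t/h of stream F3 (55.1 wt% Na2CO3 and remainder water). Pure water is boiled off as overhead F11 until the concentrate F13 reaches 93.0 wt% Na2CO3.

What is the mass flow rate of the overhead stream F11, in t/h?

Na2CO3 is conserved: 1070×0.551 = 589.57 t/h all reports to the concentrate.
Concentrate = 589.57/(target fraction) = 633.95 t/h.
Overhead = 1070 − 633.95 = 436.05 t/h.

436.1 t/h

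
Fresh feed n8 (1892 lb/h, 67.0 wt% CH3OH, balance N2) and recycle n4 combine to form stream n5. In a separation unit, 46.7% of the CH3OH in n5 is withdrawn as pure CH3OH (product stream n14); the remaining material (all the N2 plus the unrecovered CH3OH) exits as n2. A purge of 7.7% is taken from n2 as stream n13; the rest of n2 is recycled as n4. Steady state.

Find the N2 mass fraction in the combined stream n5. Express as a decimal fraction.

N2 enters only via n8 and leaves only via the purge: 1892×0.330 = 0.077×(N2 in n2), and the separation unit passes all N2, so N2 in n5 = N2 in n2 = 8108.6 lb/h.
CH3OH in n5: m_A = 1892×0.670 + (1−0.077)·(1−0.467)·m_A, so m_A = 1267.6/0.5080 = 2495.2 lb/h.
n5 = 2495.2 + 8108.6 = 10604 lb/h.
N2 fraction in n5 = 8108.6/10604 = 0.7647.

0.7647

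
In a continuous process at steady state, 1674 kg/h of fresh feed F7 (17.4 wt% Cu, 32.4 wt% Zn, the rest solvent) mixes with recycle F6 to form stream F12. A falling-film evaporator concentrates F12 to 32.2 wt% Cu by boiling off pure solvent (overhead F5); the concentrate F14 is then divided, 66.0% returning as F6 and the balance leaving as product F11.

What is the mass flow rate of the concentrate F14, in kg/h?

Overall Cu balance (none leaves overhead): Cu in fresh feed = Cu in product, i.e. 1674×0.174 = (1−0.660)·F14·0.322.
F14 = 291.28/(0.322×0.340) = 2660.5 kg/h.

2661 kg/h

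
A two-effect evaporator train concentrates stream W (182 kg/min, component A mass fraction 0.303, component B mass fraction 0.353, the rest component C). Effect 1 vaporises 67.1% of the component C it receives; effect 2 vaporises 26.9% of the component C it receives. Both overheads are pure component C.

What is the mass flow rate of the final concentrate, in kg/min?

134.4 kg/min

component C in feed = 182×0.344 = 62.608 kg/min.
After stage 1: component C left = (1−0.671)×62.608 = 20.598; stream total = 139.99 kg/min.
After stage 2: component C left = (1−0.269)×20.598 = 15.057; final concentrate = 134.45 kg/min.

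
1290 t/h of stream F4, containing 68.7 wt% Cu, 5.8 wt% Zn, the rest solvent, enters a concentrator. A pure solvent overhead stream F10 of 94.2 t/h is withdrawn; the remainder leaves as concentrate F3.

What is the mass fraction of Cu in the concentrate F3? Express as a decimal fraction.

0.7411

Cu is not removed: 1290×0.687 = 886.23 t/h of Cu enters F3.
Concentrate = 1290 − 94.2 = 1195.8 t/h.
Mass fraction = 886.23/1195.8 = 0.7411.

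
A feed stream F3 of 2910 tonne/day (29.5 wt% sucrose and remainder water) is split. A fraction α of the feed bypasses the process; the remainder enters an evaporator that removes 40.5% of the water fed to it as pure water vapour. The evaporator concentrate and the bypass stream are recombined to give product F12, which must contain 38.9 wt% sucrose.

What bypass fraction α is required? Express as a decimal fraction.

All 2910×0.295 = 858.45 tonne/day of sucrose reaches F12, so F12 = 858.45/0.389 = 2206.8 tonne/day and vapour = 703.19 tonne/day.
The evaporator receives (1−α)·2910 of feed at 0.705 water and removes 0.405 of that water:
0.405×0.705×(1−α)×2910 = 703.19
(1−α) = 703.19/830.88 = 0.8463;  α = 0.1537.

0.154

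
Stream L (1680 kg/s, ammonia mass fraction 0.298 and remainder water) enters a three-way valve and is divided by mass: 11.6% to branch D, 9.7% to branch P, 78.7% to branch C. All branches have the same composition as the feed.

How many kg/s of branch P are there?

Branch P flow = 0.097×1680 = 162.96 kg/s.

163 kg/s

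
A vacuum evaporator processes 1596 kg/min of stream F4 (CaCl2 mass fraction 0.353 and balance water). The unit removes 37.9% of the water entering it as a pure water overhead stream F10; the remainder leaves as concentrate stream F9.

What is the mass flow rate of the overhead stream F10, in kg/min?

water entering = 1596×0.647 = 1032.6 kg/min; overhead removed = 0.379×1032.6 = 391.36 kg/min.

391.4 kg/min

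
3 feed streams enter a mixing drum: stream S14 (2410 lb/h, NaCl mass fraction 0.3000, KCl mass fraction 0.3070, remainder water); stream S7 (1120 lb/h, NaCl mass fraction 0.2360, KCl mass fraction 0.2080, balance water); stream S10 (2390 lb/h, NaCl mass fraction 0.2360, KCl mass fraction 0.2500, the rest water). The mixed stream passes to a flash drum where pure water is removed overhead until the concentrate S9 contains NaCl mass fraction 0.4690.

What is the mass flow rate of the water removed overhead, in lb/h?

2612 lb/h

NaCl entering = 2410×0.300 + 1120×0.236 + 2390×0.236 = 1551.4 lb/h.
All NaCl reports to S9, so S9 = 1551.4/0.469 = 3307.8 lb/h.
Total feed = 5920 lb/h; overhead = 5920 − 3307.8 = 2612.2 lb/h.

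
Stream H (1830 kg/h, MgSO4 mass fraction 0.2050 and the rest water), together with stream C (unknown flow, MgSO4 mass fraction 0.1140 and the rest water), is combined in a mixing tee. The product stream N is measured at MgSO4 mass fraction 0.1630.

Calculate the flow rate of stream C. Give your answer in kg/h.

Let C be the unknown flow. Total out = 1830 + C.
MgSO4 balance: 375.15 + 0.114·C = 0.163·(1830 + C)
(0.114 − 0.163)·C = 0.163×1830 − 375.15 = -76.86
C = -76.86 / -0.049 = 1568.6 kg/h

1569 kg/h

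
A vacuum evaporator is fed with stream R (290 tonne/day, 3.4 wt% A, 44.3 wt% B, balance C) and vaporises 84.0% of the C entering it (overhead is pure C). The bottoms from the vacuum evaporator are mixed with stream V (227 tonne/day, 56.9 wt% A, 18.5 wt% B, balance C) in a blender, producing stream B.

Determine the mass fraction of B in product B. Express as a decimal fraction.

Vapour removed = 0.840×0.523×290 = 127.4 tonne/day; concentrate = 162.6 tonne/day.
B reaching the mixer = 128.47 (from concentrate) + 227×0.185 = 170.47 tonne/day.
Product flow = 162.6 + 227 = 389.6 tonne/day; B fraction = 0.438.

0.438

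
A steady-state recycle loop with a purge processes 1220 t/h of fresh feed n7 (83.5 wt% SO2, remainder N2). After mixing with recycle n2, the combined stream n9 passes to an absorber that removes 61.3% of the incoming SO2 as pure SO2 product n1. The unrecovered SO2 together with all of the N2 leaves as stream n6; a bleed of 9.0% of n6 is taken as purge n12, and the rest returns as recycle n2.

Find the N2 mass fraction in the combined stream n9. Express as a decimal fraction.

N2 enters only via n7 and leaves only via the purge: 1220×0.165 = 0.090×(N2 in n6), and the absorber passes all N2, so N2 in n9 = N2 in n6 = 2236.7 t/h.
SO2 in n9: m_A = 1220×0.835 + (1−0.090)·(1−0.613)·m_A, so m_A = 1018.7/0.6478 = 1572.5 t/h.
n9 = 1572.5 + 2236.7 = 3809.1 t/h.
N2 fraction in n9 = 2236.7/3809.1 = 0.587.

0.587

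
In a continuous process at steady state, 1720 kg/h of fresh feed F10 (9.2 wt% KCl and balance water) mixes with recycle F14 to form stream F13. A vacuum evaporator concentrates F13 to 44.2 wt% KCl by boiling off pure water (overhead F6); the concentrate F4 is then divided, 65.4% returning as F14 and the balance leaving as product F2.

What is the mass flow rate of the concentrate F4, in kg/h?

1035 kg/h

Overall KCl balance (none leaves overhead): KCl in fresh feed = KCl in product, i.e. 1720×0.092 = (1−0.654)·F4·0.442.
F4 = 158.24/(0.442×0.346) = 1034.7 kg/h.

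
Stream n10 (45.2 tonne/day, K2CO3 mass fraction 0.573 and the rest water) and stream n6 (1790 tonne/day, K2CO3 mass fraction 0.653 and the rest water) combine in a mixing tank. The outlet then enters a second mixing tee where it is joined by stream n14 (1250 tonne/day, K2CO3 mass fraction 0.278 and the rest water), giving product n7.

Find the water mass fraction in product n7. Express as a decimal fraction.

Overall, product flow = 3085.2 tonne/day.
water in = 45.2×0.427 + 1790×0.347 + 1250×0.722 = 1542.9 tonne/day.
water fraction in n7 = 0.500.

0.500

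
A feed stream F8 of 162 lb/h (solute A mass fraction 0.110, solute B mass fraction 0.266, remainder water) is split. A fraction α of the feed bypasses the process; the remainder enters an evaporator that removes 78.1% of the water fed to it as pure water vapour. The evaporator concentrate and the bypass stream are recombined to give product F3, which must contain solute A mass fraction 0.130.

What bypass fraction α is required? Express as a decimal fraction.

All 162×0.110 = 17.82 lb/h of solute A reaches F3, so F3 = 17.82/0.130 = 137.08 lb/h and vapour = 24.923 lb/h.
The evaporator receives (1−α)·162 of feed at 0.624 water and removes 0.781 of that water:
0.781×0.624×(1−α)×162 = 24.923
(1−α) = 24.923/78.95 = 0.3157;  α = 0.6843.

0.684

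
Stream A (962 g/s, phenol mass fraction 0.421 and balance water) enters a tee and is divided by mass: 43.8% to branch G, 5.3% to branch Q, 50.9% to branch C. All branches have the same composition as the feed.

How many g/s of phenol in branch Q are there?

Branch Q total = 0.053×962 = 50.986 g/s.
phenol in Q = 0.421×50.986 = 21.465 g/s.

21.47 g/s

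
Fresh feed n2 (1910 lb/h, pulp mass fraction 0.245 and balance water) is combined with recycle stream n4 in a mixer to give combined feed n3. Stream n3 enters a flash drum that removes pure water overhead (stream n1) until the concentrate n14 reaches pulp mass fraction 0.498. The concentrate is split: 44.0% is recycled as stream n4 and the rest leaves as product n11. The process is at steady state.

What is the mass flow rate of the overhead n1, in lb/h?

Overall pulp balance (none leaves overhead): pulp in fresh feed = pulp in product, i.e. 1910×0.245 = (1−0.440)·n14·0.498.
n14 = 467.95/(0.498×0.560) = 1678 lb/h.
Recycle n4 = 0.440×1678 = 738.3 lb/h.
Combined feed n3 = 1910 + 738.3 = 2648.3 lb/h.
Overhead n1 = n3 − n14 = 2648.3 − 1678 = 970.34 lb/h.

970.3 lb/h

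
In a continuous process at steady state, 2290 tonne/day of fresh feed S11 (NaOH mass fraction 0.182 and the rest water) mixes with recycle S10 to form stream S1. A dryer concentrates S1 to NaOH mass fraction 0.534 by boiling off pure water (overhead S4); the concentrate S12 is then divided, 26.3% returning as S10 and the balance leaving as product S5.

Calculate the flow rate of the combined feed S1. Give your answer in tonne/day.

Overall NaOH balance (none leaves overhead): NaOH in fresh feed = NaOH in product, i.e. 2290×0.182 = (1−0.263)·S12·0.534.
S12 = 416.78/(0.534×0.737) = 1059 tonne/day.
Recycle S10 = 0.263×1059 = 278.52 tonne/day.
Combined feed S1 = 2290 + 278.52 = 2568.5 tonne/day.

2569 tonne/day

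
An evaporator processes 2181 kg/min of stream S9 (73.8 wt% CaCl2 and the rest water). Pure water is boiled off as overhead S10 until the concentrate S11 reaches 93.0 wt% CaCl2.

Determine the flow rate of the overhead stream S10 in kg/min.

450.3 kg/min

CaCl2 is conserved: 2181×0.738 = 1609.6 kg/min all reports to the concentrate.
Concentrate = 1609.6/(target fraction) = 1730.7 kg/min.
Overhead = 2181 − 1730.7 = 450.27 kg/min.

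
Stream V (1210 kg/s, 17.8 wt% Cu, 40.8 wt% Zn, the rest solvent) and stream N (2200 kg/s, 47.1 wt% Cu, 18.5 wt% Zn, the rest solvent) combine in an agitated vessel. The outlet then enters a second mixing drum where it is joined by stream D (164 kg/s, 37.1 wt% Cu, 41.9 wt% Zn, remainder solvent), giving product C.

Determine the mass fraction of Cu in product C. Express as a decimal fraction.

Overall, product flow = 3574 kg/s.
Cu in = 1210×0.178 + 2200×0.471 + 164×0.371 = 1312.4 kg/s.
Cu fraction in C = 0.367.

0.367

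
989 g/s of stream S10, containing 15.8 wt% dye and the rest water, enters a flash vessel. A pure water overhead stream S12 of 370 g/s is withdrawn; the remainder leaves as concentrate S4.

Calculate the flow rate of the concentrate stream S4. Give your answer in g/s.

619 g/s

Concentrate = 989 − 370 = 619 g/s.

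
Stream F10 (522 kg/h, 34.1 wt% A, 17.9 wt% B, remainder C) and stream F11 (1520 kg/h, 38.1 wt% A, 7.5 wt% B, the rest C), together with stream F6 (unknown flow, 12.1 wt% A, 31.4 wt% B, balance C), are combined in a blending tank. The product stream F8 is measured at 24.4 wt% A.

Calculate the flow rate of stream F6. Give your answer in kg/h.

2105 kg/h

Let F6 be the unknown flow. Total out = 2042 + F6.
A balance: 757.12 + 0.121·F6 = 0.244·(2042 + F6)
(0.121 − 0.244)·F6 = 0.244×2042 − 757.12 = -258.87
F6 = -258.87 / -0.123 = 2104.7 kg/h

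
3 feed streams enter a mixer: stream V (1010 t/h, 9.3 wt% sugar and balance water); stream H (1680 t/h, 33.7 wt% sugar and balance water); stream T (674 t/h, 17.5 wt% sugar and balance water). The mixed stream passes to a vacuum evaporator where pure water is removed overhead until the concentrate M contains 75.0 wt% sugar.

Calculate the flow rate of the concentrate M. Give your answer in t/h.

sugar entering = 1010×0.093 + 1680×0.337 + 674×0.175 = 778.04 t/h.
All sugar reports to M, so M = 778.04/0.750 = 1037.4 t/h.

1037 t/h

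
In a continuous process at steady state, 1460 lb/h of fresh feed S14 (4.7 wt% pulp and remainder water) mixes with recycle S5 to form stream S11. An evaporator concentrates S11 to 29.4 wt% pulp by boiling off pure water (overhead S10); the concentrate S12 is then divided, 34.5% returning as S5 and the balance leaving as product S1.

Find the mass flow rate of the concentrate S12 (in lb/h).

Overall pulp balance (none leaves overhead): pulp in fresh feed = pulp in product, i.e. 1460×0.047 = (1−0.345)·S12·0.294.
S12 = 68.62/(0.294×0.655) = 356.34 lb/h.

356.3 lb/h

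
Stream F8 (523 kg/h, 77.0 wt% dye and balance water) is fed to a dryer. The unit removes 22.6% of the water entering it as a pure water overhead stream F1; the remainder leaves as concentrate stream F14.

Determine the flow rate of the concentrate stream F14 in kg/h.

water entering = 523×0.230 = 120.29 kg/h; overhead removed = 0.226×120.29 = 27.186 kg/h.
Concentrate = 523 − 27.186 = 495.81 kg/h.

495.8 kg/h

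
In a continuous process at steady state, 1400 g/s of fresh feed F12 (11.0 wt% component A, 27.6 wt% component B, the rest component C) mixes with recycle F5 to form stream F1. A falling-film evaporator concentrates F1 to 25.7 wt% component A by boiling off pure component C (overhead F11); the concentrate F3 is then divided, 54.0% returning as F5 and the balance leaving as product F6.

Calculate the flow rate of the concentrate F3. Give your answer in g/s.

Overall component A balance (none leaves overhead): component A in fresh feed = component A in product, i.e. 1400×0.110 = (1−0.540)·F3·0.257.
F3 = 154/(0.257×0.460) = 1302.7 g/s.

1303 g/s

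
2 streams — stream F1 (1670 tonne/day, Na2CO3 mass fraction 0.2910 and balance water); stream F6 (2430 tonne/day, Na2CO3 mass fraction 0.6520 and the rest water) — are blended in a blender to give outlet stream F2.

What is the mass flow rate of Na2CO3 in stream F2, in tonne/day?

Na2CO3 out = Na2CO3 in = 1670×0.291 + 2430×0.652 = 2070.3 tonne/day.

2070 tonne/day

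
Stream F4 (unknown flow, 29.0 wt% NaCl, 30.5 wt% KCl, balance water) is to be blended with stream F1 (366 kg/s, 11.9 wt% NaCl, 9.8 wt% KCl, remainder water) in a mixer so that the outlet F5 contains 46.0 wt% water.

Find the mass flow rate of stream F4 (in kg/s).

2149 kg/s

Let F4 be the unknown flow. Total out = 366 + F4.
water balance: 286.58 + 0.405·F4 = 0.460·(366 + F4)
(0.405 − 0.460)·F4 = 0.460×366 − 286.58 = -118.22
F4 = -118.22 / -0.055 = 2149.4 kg/s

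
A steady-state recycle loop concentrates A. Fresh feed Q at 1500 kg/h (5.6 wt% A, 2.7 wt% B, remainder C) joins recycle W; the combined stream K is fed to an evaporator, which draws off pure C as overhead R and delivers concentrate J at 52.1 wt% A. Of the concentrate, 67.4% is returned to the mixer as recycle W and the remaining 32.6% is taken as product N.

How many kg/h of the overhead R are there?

1339 kg/h

Overall A balance (none leaves overhead): A in fresh feed = A in product, i.e. 1500×0.056 = (1−0.674)·J·0.521.
J = 84/(0.521×0.326) = 494.57 kg/h.
Recycle W = 0.674×494.57 = 333.34 kg/h.
Combined feed K = 1500 + 333.34 = 1833.3 kg/h.
Overhead R = K − J = 1833.3 − 494.57 = 1338.8 kg/h.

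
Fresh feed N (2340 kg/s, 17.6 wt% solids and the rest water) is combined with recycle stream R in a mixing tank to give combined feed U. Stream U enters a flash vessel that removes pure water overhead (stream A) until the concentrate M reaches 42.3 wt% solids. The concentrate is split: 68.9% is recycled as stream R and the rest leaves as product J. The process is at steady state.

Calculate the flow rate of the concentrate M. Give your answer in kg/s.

3131 kg/s

Overall solids balance (none leaves overhead): solids in fresh feed = solids in product, i.e. 2340×0.176 = (1−0.689)·M·0.423.
M = 411.84/(0.423×0.311) = 3130.6 kg/s.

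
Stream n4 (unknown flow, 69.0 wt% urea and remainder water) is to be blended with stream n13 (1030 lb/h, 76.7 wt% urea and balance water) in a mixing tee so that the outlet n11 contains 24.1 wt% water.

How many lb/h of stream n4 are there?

119.4 lb/h

Let n4 be the unknown flow. Total out = 1030 + n4.
water balance: 239.99 + 0.310·n4 = 0.241·(1030 + n4)
(0.310 − 0.241)·n4 = 0.241×1030 − 239.99 = 8.24
n4 = 8.24 / 0.069 = 119.42 lb/h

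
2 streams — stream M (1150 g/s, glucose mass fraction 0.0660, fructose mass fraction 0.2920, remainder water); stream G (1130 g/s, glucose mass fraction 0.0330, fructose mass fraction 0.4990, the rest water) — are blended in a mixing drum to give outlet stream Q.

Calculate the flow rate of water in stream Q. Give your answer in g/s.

1267 g/s

water out = water in = 1150×0.642 + 1130×0.468 = 1267.1 g/s.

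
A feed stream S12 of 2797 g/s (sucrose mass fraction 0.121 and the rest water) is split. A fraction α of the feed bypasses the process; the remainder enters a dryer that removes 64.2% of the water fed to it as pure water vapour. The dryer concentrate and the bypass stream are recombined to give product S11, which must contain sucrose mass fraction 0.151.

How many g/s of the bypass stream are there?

1812 g/s

All 2797×0.121 = 338.44 g/s of sucrose reaches S11, so S11 = 338.44/0.151 = 2241.3 g/s and vapour = 555.7 g/s.
The evaporator receives (1−α)·2797 of feed at 0.879 water and removes 0.642 of that water:
0.642×0.879×(1−α)×2797 = 555.7
(1−α) = 555.7/1578.4 = 0.3521;  α = 0.6479.
Bypass flow = 0.6479×2797 = 1812.3 g/s.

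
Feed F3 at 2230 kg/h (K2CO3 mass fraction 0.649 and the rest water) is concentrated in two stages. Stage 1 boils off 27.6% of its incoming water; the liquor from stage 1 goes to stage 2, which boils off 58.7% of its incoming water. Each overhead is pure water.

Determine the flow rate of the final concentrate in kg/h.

1681 kg/h

water in feed = 2230×0.351 = 782.73 kg/h.
After stage 1: water left = (1−0.276)×782.73 = 566.7; stream total = 2014 kg/h.
After stage 2: water left = (1−0.587)×566.7 = 234.05; final concentrate = 1681.3 kg/h.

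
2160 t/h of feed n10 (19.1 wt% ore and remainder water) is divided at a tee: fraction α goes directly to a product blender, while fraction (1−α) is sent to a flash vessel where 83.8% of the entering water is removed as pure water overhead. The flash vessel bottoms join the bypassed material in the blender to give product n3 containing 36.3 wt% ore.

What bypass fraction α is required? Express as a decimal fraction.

All 2160×0.191 = 412.56 t/h of ore reaches n3, so n3 = 412.56/0.363 = 1136.5 t/h and vapour = 1023.5 t/h.
The evaporator receives (1−α)·2160 of feed at 0.809 water and removes 0.838 of that water:
0.838×0.809×(1−α)×2160 = 1023.5
(1−α) = 1023.5/1464.4 = 0.6989;  α = 0.3011.

0.301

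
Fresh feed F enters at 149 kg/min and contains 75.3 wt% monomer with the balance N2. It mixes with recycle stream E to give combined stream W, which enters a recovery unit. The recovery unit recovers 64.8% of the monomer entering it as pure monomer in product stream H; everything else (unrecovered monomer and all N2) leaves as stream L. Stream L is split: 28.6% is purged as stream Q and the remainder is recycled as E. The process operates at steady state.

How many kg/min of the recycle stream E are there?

129.5 kg/min

N2 enters only via F and leaves only via the purge: 149×0.247 = 0.286×(N2 in L), and the recovery unit passes all N2, so N2 in W = N2 in L = 128.68 kg/min.
monomer in W: m_A = 149×0.753 + (1−0.286)·(1−0.648)·m_A, so m_A = 112.2/0.7487 = 149.86 kg/min.
L = (1−0.648)×149.86 + 128.68 = 181.43 kg/min.
Recycle E = (1−0.286)×181.43 = 129.54 kg/min.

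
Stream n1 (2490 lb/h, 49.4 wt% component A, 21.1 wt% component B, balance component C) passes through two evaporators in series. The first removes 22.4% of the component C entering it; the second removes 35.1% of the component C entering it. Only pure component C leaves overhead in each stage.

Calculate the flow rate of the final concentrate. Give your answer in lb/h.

component C in feed = 2490×0.295 = 734.55 lb/h.
After stage 1: component C left = (1−0.224)×734.55 = 570.01; stream total = 2325.5 lb/h.
After stage 2: component C left = (1−0.351)×570.01 = 369.94; final concentrate = 2125.4 lb/h.

2125 lb/h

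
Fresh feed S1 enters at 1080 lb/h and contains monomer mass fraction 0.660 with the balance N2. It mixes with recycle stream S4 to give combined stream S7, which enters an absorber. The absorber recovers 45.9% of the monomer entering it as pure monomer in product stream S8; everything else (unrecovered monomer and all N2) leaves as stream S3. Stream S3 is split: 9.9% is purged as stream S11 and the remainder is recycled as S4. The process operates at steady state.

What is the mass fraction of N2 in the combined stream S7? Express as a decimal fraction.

0.727

N2 enters only via S1 and leaves only via the purge: 1080×0.340 = 0.099×(N2 in S3), and the absorber passes all N2, so N2 in S7 = N2 in S3 = 3709.1 lb/h.
monomer in S7: m_A = 1080×0.660 + (1−0.099)·(1−0.459)·m_A, so m_A = 712.8/0.5126 = 1390.7 lb/h.
S7 = 1390.7 + 3709.1 = 5099.8 lb/h.
N2 fraction in S7 = 3709.1/5099.8 = 0.727.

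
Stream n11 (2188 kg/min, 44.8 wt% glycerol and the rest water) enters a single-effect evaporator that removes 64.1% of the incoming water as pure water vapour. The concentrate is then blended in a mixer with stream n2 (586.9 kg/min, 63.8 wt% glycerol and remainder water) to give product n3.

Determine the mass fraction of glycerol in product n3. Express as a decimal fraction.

0.677

Vapour removed = 0.641×0.552×2188 = 774.18 kg/min; concentrate = 1413.8 kg/min.
glycerol reaching the mixer = 980.22 (from concentrate) + 586.9×0.638 = 1354.7 kg/min.
Product flow = 1413.8 + 586.9 = 2000.7 kg/min; glycerol fraction = 0.677.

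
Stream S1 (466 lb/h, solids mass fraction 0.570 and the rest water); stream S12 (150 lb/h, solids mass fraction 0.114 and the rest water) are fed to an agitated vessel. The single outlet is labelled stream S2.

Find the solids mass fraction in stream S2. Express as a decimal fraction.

0.459

Total flow out = 466 + 150 = 616 lb/h.
solids in = 466×0.570 + 150×0.114 = 282.72 lb/h.
solids mass fraction in S2 = 282.72/616 = 0.459.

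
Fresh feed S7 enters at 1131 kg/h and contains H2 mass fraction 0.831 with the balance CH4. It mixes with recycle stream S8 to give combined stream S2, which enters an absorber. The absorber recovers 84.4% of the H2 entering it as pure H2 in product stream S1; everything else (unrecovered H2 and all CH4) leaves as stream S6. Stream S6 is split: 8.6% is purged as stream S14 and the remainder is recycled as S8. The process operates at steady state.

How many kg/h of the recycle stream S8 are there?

2188 kg/h

CH4 enters only via S7 and leaves only via the purge: 1131×0.169 = 0.086×(CH4 in S6), and the absorber passes all CH4, so CH4 in S2 = CH4 in S6 = 2222.5 kg/h.
H2 in S2: m_A = 1131×0.831 + (1−0.086)·(1−0.844)·m_A, so m_A = 939.86/0.8574 = 1096.2 kg/h.
S6 = (1−0.844)×1096.2 + 2222.5 = 2393.5 kg/h.
Recycle S8 = (1−0.086)×2393.5 = 2187.7 kg/h.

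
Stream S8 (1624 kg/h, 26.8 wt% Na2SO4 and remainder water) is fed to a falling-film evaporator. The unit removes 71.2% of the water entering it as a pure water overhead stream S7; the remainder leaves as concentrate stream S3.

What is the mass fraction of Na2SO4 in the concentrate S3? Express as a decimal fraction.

0.560

Na2SO4 is not removed: 1624×0.268 = 435.23 kg/h of Na2SO4 enters S3.
water entering = 1624×0.732 = 1188.8 kg/h; overhead removed = 0.712×1188.8 = 846.4 kg/h.
Concentrate = 1624 − 846.4 = 777.6 kg/h.
Mass fraction = 435.23/777.6 = 0.560.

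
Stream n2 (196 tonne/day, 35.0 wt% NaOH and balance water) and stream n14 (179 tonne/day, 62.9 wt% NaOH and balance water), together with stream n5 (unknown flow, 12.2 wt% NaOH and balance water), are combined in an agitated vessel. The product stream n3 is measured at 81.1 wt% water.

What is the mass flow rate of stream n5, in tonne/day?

Let n5 be the unknown flow. Total out = 375 + n5.
water balance: 193.81 + 0.878·n5 = 0.811·(375 + n5)
(0.878 − 0.811)·n5 = 0.811×375 − 193.81 = 110.32
n5 = 110.32 / 0.067 = 1646.5 tonne/day

1647 tonne/day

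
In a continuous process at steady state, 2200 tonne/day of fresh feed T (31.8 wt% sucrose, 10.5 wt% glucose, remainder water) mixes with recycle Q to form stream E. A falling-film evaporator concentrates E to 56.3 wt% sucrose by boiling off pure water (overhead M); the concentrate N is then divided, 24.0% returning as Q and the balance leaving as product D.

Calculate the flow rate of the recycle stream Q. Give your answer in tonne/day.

Overall sucrose balance (none leaves overhead): sucrose in fresh feed = sucrose in product, i.e. 2200×0.318 = (1−0.240)·N·0.563.
N = 699.6/(0.563×0.760) = 1635 tonne/day.
Recycle Q = 0.240×1635 = 392.41 tonne/day.

392.4 tonne/day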